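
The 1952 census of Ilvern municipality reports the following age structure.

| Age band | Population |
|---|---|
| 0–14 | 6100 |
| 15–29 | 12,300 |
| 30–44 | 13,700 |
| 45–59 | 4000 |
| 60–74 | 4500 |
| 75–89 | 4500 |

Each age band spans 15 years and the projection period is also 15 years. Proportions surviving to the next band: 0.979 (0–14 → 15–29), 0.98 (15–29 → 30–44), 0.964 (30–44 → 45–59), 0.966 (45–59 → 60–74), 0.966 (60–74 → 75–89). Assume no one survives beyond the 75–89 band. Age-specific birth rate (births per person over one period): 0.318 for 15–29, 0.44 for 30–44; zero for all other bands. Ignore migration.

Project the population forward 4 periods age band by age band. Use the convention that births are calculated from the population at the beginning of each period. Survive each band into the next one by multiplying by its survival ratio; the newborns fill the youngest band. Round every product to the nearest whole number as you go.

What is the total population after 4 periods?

After projecting period 1:
Births: 12300 × 0.318 = 3911, 13700 × 0.44 = 6028 → total 9939
15–29: 6100 × 0.979 = 5972
30–44: 12300 × 0.98 = 12054
45–59: 13700 × 0.964 = 13207
60–74: 4000 × 0.966 = 3864
75–89: 4500 × 0.966 = 4347
→ [9939, 5972, 12054, 13207, 3864, 4347]
After projecting period 2:
Births: 5972 × 0.318 = 1899, 12054 × 0.44 = 5304 → total 7203
15–29: 9939 × 0.979 = 9730
30–44: 5972 × 0.98 = 5853
45–59: 12054 × 0.964 = 11620
60–74: 13207 × 0.966 = 12758
75–89: 3864 × 0.966 = 3733
→ [7203, 9730, 5853, 11620, 12758, 3733]
After projecting period 3:
Births: 9730 × 0.318 = 3094, 5853 × 0.44 = 2575 → total 5669
15–29: 7203 × 0.979 = 7052
30–44: 9730 × 0.98 = 9535
45–59: 5853 × 0.964 = 5642
60–74: 11620 × 0.966 = 11225
75–89: 12758 × 0.966 = 12324
→ [5669, 7052, 9535, 5642, 11225, 12324]
After projecting period 4:
Births: 7052 × 0.318 = 2243, 9535 × 0.44 = 4195 → total 6438
15–29: 5669 × 0.979 = 5550
30–44: 7052 × 0.98 = 6911
45–59: 9535 × 0.964 = 9192
60–74: 5642 × 0.966 = 5450
75–89: 11225 × 0.966 = 10843
→ [6438, 5550, 6911, 9192, 5450, 10843]
Total after period 4: 6438 + 5550 + 6911 + 9192 + 5450 + 10843 = 44384

44384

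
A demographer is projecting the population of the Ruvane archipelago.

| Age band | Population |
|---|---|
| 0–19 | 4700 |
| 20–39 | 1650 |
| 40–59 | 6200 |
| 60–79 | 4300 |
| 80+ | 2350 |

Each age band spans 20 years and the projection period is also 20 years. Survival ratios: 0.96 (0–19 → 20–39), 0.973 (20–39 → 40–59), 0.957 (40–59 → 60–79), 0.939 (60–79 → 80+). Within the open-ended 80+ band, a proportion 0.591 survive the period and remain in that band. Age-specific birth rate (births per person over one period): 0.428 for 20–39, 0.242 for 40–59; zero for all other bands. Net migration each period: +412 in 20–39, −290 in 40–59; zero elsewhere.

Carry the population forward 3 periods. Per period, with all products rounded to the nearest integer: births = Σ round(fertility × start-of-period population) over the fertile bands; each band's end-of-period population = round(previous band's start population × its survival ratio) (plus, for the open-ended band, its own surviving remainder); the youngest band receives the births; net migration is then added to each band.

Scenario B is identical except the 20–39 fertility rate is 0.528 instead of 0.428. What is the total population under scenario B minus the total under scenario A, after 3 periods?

962

Period 1:
Births: 1650 * 0.428 = 706  |  6200 * 0.242 = 1500 ⇒ total 2206
20–39: 4700 * 0.96 = 4512
40–59: 1650 * 0.973 = 1605
60–79: 6200 * 0.957 = 5933
80+: 4300 * 0.939 + 2350 * 0.591 = 4038 + 1389 = 5427
Net migration: 20–39 + 412 → 4924; 40–59 − 290 → 1315
Population now: 0–19=2206, 20–39=4924, 40–59=1315, 60–79=5933, 80+=5427
Period 2:
Births: 4924 * 0.428 = 2107  |  1315 * 0.242 = 318 ⇒ total 2425
20–39: 2206 * 0.96 = 2118
40–59: 4924 * 0.973 = 4791
60–79: 1315 * 0.957 = 1258
80+: 5933 * 0.939 + 5427 * 0.591 = 5571 + 3207 = 8778
Net migration: 20–39 + 412 → 2530; 40–59 − 290 → 4501
Population now: 0–19=2425, 20–39=2530, 40–59=4501, 60–79=1258, 80+=8778
Period 3:
Births: 2530 * 0.428 = 1083  |  4501 * 0.242 = 1089 ⇒ total 2172
20–39: 2425 * 0.96 = 2328
40–59: 2530 * 0.973 = 2462
60–79: 4501 * 0.957 = 4307
80+: 1258 * 0.939 + 8778 * 0.591 = 1181 + 5188 = 6369
Net migration: 20–39 + 412 → 2740; 40–59 − 290 → 2172
Population now: 0–19=2172, 20–39=2740, 40–59=2172, 60–79=4307, 80+=6369
Scenario A total after 3 periods: 17760
Scenario B projection —
Period 1:
Births: 1650 * 0.528 = 871  |  6200 * 0.242 = 1500 ⇒ total 2371
20–39: 4700 * 0.96 = 4512
40–59: 1650 * 0.973 = 1605
60–79: 6200 * 0.957 = 5933
80+: 4300 * 0.939 + 2350 * 0.591 = 4038 + 1389 = 5427
Net migration: 20–39 + 412 → 4924; 40–59 − 290 → 1315
Population now: 0–19=2371, 20–39=4924, 40–59=1315, 60–79=5933, 80+=5427
Period 2:
Births: 4924 * 0.528 = 2600  |  1315 * 0.242 = 318 ⇒ total 2918
20–39: 2371 * 0.96 = 2276
40–59: 4924 * 0.973 = 4791
60–79: 1315 * 0.957 = 1258
80+: 5933 * 0.939 + 5427 * 0.591 = 5571 + 3207 = 8778
Net migration: 20–39 + 412 → 2688; 40–59 − 290 → 4501
Population now: 0–19=2918, 20–39=2688, 40–59=4501, 60–79=1258, 80+=8778
Period 3:
Births: 2688 * 0.528 = 1419  |  4501 * 0.242 = 1089 ⇒ total 2508
20–39: 2918 * 0.96 = 2801
40–59: 2688 * 0.973 = 2615
60–79: 4501 * 0.957 = 4307
80+: 1258 * 0.939 + 8778 * 0.591 = 1181 + 5188 = 6369
Net migration: 20–39 + 412 → 3213; 40–59 − 290 → 2325
Population now: 0–19=2508, 20–39=3213, 40–59=2325, 60–79=4307, 80+=6369
Scenario B total after 3 periods: 18722
Difference B − A = 18722 − 17760 = 962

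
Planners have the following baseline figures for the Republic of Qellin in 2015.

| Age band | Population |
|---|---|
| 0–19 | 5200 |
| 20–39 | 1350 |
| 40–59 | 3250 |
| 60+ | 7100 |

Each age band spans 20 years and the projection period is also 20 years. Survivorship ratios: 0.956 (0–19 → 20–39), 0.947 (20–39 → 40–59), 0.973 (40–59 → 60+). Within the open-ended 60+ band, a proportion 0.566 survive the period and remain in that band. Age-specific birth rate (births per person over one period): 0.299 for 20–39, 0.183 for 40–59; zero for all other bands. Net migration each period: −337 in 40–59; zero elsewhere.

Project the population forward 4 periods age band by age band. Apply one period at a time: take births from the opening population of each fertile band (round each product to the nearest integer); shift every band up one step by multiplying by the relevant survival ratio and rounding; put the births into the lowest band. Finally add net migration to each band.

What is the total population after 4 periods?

After projecting period 1:
Births: 1350 * 0.299 = 404  |  3250 * 0.183 = 595 → total 999
20–39: 5200 * 0.956 = 4971
40–59: 1350 * 0.947 = 1278
60+: 3250 * 0.973 + 7100 * 0.566 = 3162 + 4019 = 7181
Net migration: 40–59 − 337 → 941
End of period: [999, 4971, 941, 7181]
After projecting period 2:
Births: 4971 * 0.299 = 1486  |  941 * 0.183 = 172 → total 1658
20–39: 999 * 0.956 = 955
40–59: 4971 * 0.947 = 4708
60+: 941 * 0.973 + 7181 * 0.566 = 916 + 4064 = 4980
Net migration: 40–59 − 337 → 4371
End of period: [1658, 955, 4371, 4980]
After projecting period 3:
Births: 955 * 0.299 = 286  |  4371 * 0.183 = 800 → total 1086
20–39: 1658 * 0.956 = 1585
40–59: 955 * 0.947 = 904
60+: 4371 * 0.973 + 4980 * 0.566 = 4253 + 2819 = 7072
Net migration: 40–59 − 337 → 567
End of period: [1086, 1585, 567, 7072]
After projecting period 4:
Births: 1585 * 0.299 = 474  |  567 * 0.183 = 104 → total 578
20–39: 1086 * 0.956 = 1038
40–59: 1585 * 0.947 = 1501
60+: 567 * 0.973 + 7072 * 0.566 = 552 + 4003 = 4555
Net migration: 40–59 − 337 → 1164
End of period: [578, 1038, 1164, 4555]
Total after period 4: 578 + 1038 + 1164 + 4555 = 7335

7335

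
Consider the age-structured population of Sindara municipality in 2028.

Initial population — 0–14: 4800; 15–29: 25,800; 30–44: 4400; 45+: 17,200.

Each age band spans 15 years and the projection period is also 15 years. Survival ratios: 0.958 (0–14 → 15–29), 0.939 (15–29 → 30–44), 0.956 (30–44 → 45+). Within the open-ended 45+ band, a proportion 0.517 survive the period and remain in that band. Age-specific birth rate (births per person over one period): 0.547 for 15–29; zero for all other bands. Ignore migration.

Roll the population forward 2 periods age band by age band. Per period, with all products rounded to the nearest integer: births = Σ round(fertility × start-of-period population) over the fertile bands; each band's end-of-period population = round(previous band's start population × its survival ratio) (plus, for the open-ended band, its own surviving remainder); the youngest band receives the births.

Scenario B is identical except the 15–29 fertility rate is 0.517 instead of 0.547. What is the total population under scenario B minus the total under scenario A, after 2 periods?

Let group 1 be 0–14 through group 4 = 45+.
[period 1]
Births: 25800 * 0.547 = 14113
Group 2: 4800 * 0.958 = 4598
Group 3: 25800 * 0.939 = 24226
Group 4: 4400 * 0.956 + 17200 * 0.517 = 4206 + 8892 = 13098
Population now: 0–14=14113, 15–29=4598, 30–44=24226, 45+=13098
[period 2]
Births: 4598 * 0.547 = 2515
Group 2: 14113 * 0.958 = 13520
Group 3: 4598 * 0.939 = 4318
Group 4: 24226 * 0.956 + 13098 * 0.517 = 23160 + 6772 = 29932
Population now: 0–14=2515, 15–29=13520, 30–44=4318, 45+=29932
Scenario A total after 2 periods: 50285
Scenario B projection —
[period 1]
Births: 25800 * 0.517 = 13339
Group 2: 4800 * 0.958 = 4598
Group 3: 25800 * 0.939 = 24226
Group 4: 4400 * 0.956 + 17200 * 0.517 = 4206 + 8892 = 13098
Population now: 0–14=13339, 15–29=4598, 30–44=24226, 45+=13098
[period 2]
Births: 4598 * 0.517 = 2377
Group 2: 13339 * 0.958 = 12779
Group 3: 4598 * 0.939 = 4318
Group 4: 24226 * 0.956 + 13098 * 0.517 = 23160 + 6772 = 29932
Population now: 0–14=2377, 15–29=12779, 30–44=4318, 45+=29932
Scenario B total after 2 periods: 49406
Difference B − A = 49406 − 50285 = -879

-879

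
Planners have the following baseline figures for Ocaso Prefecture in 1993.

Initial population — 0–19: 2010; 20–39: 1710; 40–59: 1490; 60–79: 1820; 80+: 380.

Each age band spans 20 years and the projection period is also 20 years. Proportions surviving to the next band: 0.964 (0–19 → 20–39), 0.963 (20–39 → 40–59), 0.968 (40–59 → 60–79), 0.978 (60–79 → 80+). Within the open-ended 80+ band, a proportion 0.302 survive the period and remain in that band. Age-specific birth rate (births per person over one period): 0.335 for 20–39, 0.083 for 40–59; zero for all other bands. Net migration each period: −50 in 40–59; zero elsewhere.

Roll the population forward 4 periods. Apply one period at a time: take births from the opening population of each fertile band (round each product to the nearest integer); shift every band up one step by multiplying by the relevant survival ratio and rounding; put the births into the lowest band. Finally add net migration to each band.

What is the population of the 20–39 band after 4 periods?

After projecting period 1:
Births: 1710 * 0.335 = 573  |  1490 * 0.083 = 124 ⇒ total 697
20–39: 2010 * 0.964 = 1938
40–59: 1710 * 0.963 = 1647
60–79: 1490 * 0.968 = 1442
80+: 1820 * 0.978 + 380 * 0.302 = 1780 + 115 = 1895
Net migration: 40–59 − 50 → 1597
End of period: [697, 1938, 1597, 1442, 1895]
After projecting period 2:
Births: 1938 * 0.335 = 649  |  1597 * 0.083 = 133 ⇒ total 782
20–39: 697 * 0.964 = 672
40–59: 1938 * 0.963 = 1866
60–79: 1597 * 0.968 = 1546
80+: 1442 * 0.978 + 1895 * 0.302 = 1410 + 572 = 1982
Net migration: 40–59 − 50 → 1816
End of period: [782, 672, 1816, 1546, 1982]
After projecting period 3:
Births: 672 * 0.335 = 225  |  1816 * 0.083 = 151 ⇒ total 376
20–39: 782 * 0.964 = 754
40–59: 672 * 0.963 = 647
60–79: 1816 * 0.968 = 1758
80+: 1546 * 0.978 + 1982 * 0.302 = 1512 + 599 = 2111
Net migration: 40–59 − 50 → 597
End of period: [376, 754, 597, 1758, 2111]
After projecting period 4:
Births: 754 * 0.335 = 253  |  597 * 0.083 = 50 ⇒ total 303
20–39: 376 * 0.964 = 362
40–59: 754 * 0.963 = 726
60–79: 597 * 0.968 = 578
80+: 1758 * 0.978 + 2111 * 0.302 = 1719 + 638 = 2357
Net migration: 40–59 − 50 → 676
End of period: [303, 362, 676, 578, 2357]

362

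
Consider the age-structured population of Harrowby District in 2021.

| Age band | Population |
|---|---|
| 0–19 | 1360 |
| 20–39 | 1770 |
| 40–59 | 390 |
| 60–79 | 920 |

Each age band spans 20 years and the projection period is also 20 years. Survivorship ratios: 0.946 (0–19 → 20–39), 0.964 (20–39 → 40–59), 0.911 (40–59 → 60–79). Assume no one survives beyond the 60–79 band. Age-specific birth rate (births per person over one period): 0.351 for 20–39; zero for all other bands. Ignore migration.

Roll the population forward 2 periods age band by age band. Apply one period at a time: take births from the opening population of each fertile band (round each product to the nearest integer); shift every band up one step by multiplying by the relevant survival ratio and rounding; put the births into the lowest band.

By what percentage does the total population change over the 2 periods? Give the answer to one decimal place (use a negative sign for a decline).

— Period 1 —
Births: 1770 * 0.351 = 621
20–39: 1360 * 0.946 = 1287
40–59: 1770 * 0.964 = 1706
60–79: 390 * 0.911 = 355
End of period: [621, 1287, 1706, 355]
— Period 2 —
Births: 1287 * 0.351 = 452
20–39: 621 * 0.946 = 587
40–59: 1287 * 0.964 = 1241
60–79: 1706 * 0.911 = 1554
End of period: [452, 587, 1241, 1554]
Total: 4440 → 3834; change = -606; percentage change = -13.6%

-13.6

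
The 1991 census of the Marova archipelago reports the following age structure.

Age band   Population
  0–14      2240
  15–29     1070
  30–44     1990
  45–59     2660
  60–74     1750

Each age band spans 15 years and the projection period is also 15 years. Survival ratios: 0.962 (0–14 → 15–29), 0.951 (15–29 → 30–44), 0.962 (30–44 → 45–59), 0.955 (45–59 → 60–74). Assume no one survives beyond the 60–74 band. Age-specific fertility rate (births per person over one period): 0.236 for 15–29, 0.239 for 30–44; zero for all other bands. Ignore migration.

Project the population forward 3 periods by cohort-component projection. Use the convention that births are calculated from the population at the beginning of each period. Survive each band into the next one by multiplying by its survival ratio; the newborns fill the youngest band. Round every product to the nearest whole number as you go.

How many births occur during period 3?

After projecting period 1:
Births: 1070 * 0.236 = 253, 1990 * 0.239 = 476 ⇒ total 729
15–29: 2240 * 0.962 = 2155
30–44: 1070 * 0.951 = 1018
45–59: 1990 * 0.962 = 1914
60–74: 2660 * 0.955 = 2540
→ [729, 2155, 1018, 1914, 2540]
After projecting period 2:
Births: 2155 * 0.236 = 509, 1018 * 0.239 = 243 ⇒ total 752
15–29: 729 * 0.962 = 701
30–44: 2155 * 0.951 = 2049
45–59: 1018 * 0.962 = 979
60–74: 1914 * 0.955 = 1828
→ [752, 701, 2049, 979, 1828]
After projecting period 3:
Births: 701 * 0.236 = 165, 2049 * 0.239 = 490 ⇒ total 655
15–29: 752 * 0.962 = 723
30–44: 701 * 0.951 = 667
45–59: 2049 * 0.962 = 1971
60–74: 979 * 0.955 = 935
→ [655, 723, 667, 1971, 935]

655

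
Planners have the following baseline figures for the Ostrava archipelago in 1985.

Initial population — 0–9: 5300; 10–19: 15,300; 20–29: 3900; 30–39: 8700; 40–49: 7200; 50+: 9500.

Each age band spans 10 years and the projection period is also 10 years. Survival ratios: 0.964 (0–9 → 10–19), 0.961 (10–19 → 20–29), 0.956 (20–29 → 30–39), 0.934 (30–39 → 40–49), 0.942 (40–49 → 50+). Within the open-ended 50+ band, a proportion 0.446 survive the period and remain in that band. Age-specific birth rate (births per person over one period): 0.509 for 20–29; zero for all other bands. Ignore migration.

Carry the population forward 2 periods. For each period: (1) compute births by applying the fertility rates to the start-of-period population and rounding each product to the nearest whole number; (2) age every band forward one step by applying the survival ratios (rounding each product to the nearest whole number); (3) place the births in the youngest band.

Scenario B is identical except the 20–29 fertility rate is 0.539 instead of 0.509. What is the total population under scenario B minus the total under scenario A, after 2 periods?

553

(Bands numbered youngest = 1 to oldest = 6.)
— Period 1 —
Births: 3900 * 0.509 = 1985
Band 2: 5300 * 0.964 = 5109
Band 3: 15300 * 0.961 = 14703
Band 4: 3900 * 0.956 = 3728
Band 5: 8700 * 0.934 = 8126
Band 6: 7200 * 0.942 + 9500 * 0.446 = 6782 + 4237 = 11019
→ [1985, 5109, 14703, 3728, 8126, 11019]
— Period 2 —
Births: 14703 * 0.509 = 7484
Band 2: 1985 * 0.964 = 1914
Band 3: 5109 * 0.961 = 4910
Band 4: 14703 * 0.956 = 14056
Band 5: 3728 * 0.934 = 3482
Band 6: 8126 * 0.942 + 11019 * 0.446 = 7655 + 4914 = 12569
→ [7484, 1914, 4910, 14056, 3482, 12569]
Scenario A total after 2 periods: 44415
Scenario B projection —
— Period 1 —
Births: 3900 * 0.539 = 2102
Band 2: 5300 * 0.964 = 5109
Band 3: 15300 * 0.961 = 14703
Band 4: 3900 * 0.956 = 3728
Band 5: 8700 * 0.934 = 8126
Band 6: 7200 * 0.942 + 9500 * 0.446 = 6782 + 4237 = 11019
→ [2102, 5109, 14703, 3728, 8126, 11019]
— Period 2 —
Births: 14703 * 0.539 = 7925
Band 2: 2102 * 0.964 = 2026
Band 3: 5109 * 0.961 = 4910
Band 4: 14703 * 0.956 = 14056
Band 5: 3728 * 0.934 = 3482
Band 6: 8126 * 0.942 + 11019 * 0.446 = 7655 + 4914 = 12569
→ [7925, 2026, 4910, 14056, 3482, 12569]
Scenario B total after 2 periods: 44968
Difference B − A = 44968 − 44415 = 553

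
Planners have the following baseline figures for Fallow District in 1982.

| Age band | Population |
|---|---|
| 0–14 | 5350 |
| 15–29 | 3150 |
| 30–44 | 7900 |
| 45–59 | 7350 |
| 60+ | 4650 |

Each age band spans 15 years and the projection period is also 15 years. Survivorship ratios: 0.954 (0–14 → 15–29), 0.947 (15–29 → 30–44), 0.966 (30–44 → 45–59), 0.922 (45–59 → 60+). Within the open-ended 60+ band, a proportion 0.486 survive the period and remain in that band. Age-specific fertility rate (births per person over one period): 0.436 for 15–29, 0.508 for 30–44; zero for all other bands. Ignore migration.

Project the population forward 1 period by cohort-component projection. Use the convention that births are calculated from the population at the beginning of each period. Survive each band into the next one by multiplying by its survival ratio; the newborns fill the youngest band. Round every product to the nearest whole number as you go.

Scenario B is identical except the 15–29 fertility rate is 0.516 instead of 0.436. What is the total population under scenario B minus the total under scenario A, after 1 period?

252

Numbering the groups 1..5 from youngest to oldest:
— Period 1 —
Births: 3150 × 0.436 = 1373  |  7900 × 0.508 = 4013 — total 5386
Group 2: 5350 × 0.954 = 5104
Group 3: 3150 × 0.947 = 2983
Group 4: 7900 × 0.966 = 7631
Group 5: 7350 × 0.922 + 4650 × 0.486 = 6777 + 2260 = 9037
→ [5386, 5104, 2983, 7631, 9037]
Scenario A total after 1 period: 30141
Scenario B projection —
— Period 1 —
Births: 3150 × 0.516 = 1625  |  7900 × 0.508 = 4013 — total 5638
Group 2: 5350 × 0.954 = 5104
Group 3: 3150 × 0.947 = 2983
Group 4: 7900 × 0.966 = 7631
Group 5: 7350 × 0.922 + 4650 × 0.486 = 6777 + 2260 = 9037
→ [5638, 5104, 2983, 7631, 9037]
Scenario B total after 1 period: 30393
Difference B − A = 30393 − 30141 = 252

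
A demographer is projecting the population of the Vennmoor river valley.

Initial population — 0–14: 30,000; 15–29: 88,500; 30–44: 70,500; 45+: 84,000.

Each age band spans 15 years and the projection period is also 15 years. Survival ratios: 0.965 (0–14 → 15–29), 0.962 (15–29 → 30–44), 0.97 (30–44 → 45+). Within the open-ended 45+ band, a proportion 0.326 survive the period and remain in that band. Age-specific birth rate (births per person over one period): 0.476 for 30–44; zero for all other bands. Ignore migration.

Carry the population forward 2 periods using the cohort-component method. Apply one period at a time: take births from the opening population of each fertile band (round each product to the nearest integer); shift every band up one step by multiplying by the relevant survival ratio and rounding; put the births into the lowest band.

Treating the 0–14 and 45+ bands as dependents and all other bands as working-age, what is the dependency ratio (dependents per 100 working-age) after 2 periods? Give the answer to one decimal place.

256.2

Numbering the bands 1..4 from youngest to oldest:
Period 1.
Births: 70500 * 0.476 = 33558
Band 2: 30000 * 0.965 = 28950
Band 3: 88500 * 0.962 = 85137
Band 4: 70500 * 0.97 + 84000 * 0.326 = 68385 + 27384 = 95769
Population now: 0–14=33558, 15–29=28950, 30–44=85137, 45+=95769
Period 2.
Births: 85137 * 0.476 = 40525
Band 2: 33558 * 0.965 = 32383
Band 3: 28950 * 0.962 = 27850
Band 4: 85137 * 0.97 + 95769 * 0.326 = 82583 + 31221 = 113804
Population now: 0–14=40525, 15–29=32383, 30–44=27850, 45+=113804
Dependents (band 0–14 + band 45+) = 40525 + 113804 = 154329; working-age = 60233; ratio = 154329/60233 × 100 = 256.2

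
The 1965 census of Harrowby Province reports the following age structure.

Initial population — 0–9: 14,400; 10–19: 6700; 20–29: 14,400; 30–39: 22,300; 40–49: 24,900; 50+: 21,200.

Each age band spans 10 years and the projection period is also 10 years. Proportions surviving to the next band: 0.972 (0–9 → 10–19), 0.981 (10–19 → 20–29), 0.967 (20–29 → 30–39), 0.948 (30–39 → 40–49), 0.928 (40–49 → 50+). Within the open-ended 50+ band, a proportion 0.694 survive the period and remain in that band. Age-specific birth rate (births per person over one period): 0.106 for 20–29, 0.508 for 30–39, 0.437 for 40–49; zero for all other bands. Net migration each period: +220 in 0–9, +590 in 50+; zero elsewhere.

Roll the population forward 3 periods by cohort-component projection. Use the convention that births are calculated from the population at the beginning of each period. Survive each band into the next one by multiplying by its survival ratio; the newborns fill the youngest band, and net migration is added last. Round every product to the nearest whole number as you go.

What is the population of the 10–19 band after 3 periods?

Period 1.
Births: 14400 × 0.106 = 1526 ; 22300 × 0.508 = 11328 ; 24900 × 0.437 = 10881 → 23735
10–19: 14400 × 0.972 = 13997
20–29: 6700 × 0.981 = 6573
30–39: 14400 × 0.967 = 13925
40–49: 22300 × 0.948 = 21140
50+: 24900 × 0.928 + 21200 × 0.694 = 23107 + 14713 = 37820
Net migration: 0–9 + 220 → 23955; 50+ + 590 → 38410
Population now: 0–9=23955, 10–19=13997, 20–29=6573, 30–39=13925, 40–49=21140, 50+=38410
Period 2.
Births: 6573 × 0.106 = 697 ; 13925 × 0.508 = 7074 ; 21140 × 0.437 = 9238 → 17009
10–19: 23955 × 0.972 = 23284
20–29: 13997 × 0.981 = 13731
30–39: 6573 × 0.967 = 6356
40–49: 13925 × 0.948 = 13201
50+: 21140 × 0.928 + 38410 × 0.694 = 19618 + 26657 = 46275
Net migration: 0–9 + 220 → 17229; 50+ + 590 → 46865
Population now: 0–9=17229, 10–19=23284, 20–29=13731, 30–39=6356, 40–49=13201, 50+=46865
Period 3.
Births: 13731 × 0.106 = 1455 ; 6356 × 0.508 = 3229 ; 13201 × 0.437 = 5769 → 10453
10–19: 17229 × 0.972 = 16747
20–29: 23284 × 0.981 = 22842
30–39: 13731 × 0.967 = 13278
40–49: 6356 × 0.948 = 6025
50+: 13201 × 0.928 + 46865 × 0.694 = 12251 + 32524 = 44775
Net migration: 0–9 + 220 → 10673; 50+ + 590 → 45365
Population now: 0–9=10673, 10–19=16747, 20–29=22842, 30–39=13278, 40–49=6025, 50+=45365

16747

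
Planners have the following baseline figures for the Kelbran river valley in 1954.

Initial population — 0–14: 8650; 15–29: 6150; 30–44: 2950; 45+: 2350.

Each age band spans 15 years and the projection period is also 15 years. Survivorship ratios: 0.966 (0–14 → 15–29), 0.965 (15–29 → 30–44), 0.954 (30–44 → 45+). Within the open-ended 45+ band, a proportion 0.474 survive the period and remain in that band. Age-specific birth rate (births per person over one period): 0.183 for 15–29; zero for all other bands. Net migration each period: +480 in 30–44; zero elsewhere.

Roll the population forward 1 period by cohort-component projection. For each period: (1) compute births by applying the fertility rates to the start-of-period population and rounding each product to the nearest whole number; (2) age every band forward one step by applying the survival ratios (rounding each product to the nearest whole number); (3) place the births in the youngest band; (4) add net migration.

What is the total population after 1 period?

[period 1]
Births: 6150 × 0.183 = 1125
15–29: 8650 × 0.966 = 8356
30–44: 6150 × 0.965 = 5935
45+: 2950 × 0.954 + 2350 × 0.474 = 2814 + 1114 = 3928
Net migration: 30–44 + 480 → 6415
→ [1125, 8356, 6415, 3928]
Total after period 1: 1125 + 8356 + 6415 + 3928 = 19824

19824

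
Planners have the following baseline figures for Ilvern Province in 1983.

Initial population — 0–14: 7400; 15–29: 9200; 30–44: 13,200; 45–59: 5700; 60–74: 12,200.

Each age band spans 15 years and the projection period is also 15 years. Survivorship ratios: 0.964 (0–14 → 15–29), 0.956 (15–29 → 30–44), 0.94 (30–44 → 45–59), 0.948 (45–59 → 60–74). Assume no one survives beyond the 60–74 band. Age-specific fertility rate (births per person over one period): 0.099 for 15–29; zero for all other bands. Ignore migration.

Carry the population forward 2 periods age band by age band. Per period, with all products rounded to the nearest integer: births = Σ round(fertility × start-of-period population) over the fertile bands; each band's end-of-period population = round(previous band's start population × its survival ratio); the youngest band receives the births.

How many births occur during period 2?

Call the groups 1 to 5, youngest first.
[period 1]
Births: 9200 × 0.099 = 911
Group 2: 7400 × 0.964 = 7134
Group 3: 9200 × 0.956 = 8795
Group 4: 13200 × 0.94 = 12408
Group 5: 5700 × 0.948 = 5404
End of period: [911, 7134, 8795, 12408, 5404]
[period 2]
Births: 7134 × 0.099 = 706
Group 2: 911 × 0.964 = 878
Group 3: 7134 × 0.956 = 6820
Group 4: 8795 × 0.94 = 8267
Group 5: 12408 × 0.948 = 11763
End of period: [706, 878, 6820, 8267, 11763]

706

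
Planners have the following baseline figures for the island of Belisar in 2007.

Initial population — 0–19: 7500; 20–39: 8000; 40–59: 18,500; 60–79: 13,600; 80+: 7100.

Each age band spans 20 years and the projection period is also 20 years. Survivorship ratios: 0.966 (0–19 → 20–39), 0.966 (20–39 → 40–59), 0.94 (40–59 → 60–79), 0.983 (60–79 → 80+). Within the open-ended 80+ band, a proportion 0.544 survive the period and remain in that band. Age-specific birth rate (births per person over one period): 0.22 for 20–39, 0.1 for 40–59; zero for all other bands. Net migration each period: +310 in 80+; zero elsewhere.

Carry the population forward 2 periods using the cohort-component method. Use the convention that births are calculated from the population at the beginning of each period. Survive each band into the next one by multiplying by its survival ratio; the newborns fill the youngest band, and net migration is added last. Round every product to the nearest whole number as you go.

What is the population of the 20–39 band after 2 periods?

3487

Period 1:
Births: 8000 × 0.22 = 1760, 18500 × 0.1 = 1850 ⇒ total 3610
20–39: 7500 × 0.966 = 7245
40–59: 8000 × 0.966 = 7728
60–79: 18500 × 0.94 = 17390
80+: 13600 × 0.983 + 7100 × 0.544 = 13369 + 3862 = 17231
Net migration: 80+ + 310 → 17541
End of period: [3610, 7245, 7728, 17390, 17541]
Period 2:
Births: 7245 × 0.22 = 1594, 7728 × 0.1 = 773 ⇒ total 2367
20–39: 3610 × 0.966 = 3487
40–59: 7245 × 0.966 = 6999
60–79: 7728 × 0.94 = 7264
80+: 17390 × 0.983 + 17541 × 0.544 = 17094 + 9542 = 26636
Net migration: 80+ + 310 → 26946
End of period: [2367, 3487, 6999, 7264, 26946]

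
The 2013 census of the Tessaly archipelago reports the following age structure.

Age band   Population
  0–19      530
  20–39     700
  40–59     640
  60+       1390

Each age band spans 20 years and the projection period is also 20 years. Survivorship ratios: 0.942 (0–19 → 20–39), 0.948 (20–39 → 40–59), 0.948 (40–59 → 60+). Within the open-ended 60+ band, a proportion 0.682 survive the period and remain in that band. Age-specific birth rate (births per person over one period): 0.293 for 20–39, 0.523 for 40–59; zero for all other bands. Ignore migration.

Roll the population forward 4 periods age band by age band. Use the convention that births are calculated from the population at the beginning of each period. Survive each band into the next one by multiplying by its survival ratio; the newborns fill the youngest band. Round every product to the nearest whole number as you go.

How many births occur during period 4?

— Period 1 —
Births: 700 * 0.293 = 205 ; 640 * 0.523 = 335 ⇒ total 540
20–39: 530 * 0.942 = 499
40–59: 700 * 0.948 = 664
60+: 640 * 0.948 + 1390 * 0.682 = 607 + 948 = 1555
Giving 540 / 499 / 664 / 1555.
— Period 2 —
Births: 499 * 0.293 = 146 ; 664 * 0.523 = 347 ⇒ total 493
20–39: 540 * 0.942 = 509
40–59: 499 * 0.948 = 473
60+: 664 * 0.948 + 1555 * 0.682 = 629 + 1061 = 1690
Giving 493 / 509 / 473 / 1690.
— Period 3 —
Births: 509 * 0.293 = 149 ; 473 * 0.523 = 247 ⇒ total 396
20–39: 493 * 0.942 = 464
40–59: 509 * 0.948 = 483
60+: 473 * 0.948 + 1690 * 0.682 = 448 + 1153 = 1601
Giving 396 / 464 / 483 / 1601.
— Period 4 —
Births: 464 * 0.293 = 136 ; 483 * 0.523 = 253 ⇒ total 389
20–39: 396 * 0.942 = 373
40–59: 464 * 0.948 = 440
60+: 483 * 0.948 + 1601 * 0.682 = 458 + 1092 = 1550
Giving 389 / 373 / 440 / 1550.

389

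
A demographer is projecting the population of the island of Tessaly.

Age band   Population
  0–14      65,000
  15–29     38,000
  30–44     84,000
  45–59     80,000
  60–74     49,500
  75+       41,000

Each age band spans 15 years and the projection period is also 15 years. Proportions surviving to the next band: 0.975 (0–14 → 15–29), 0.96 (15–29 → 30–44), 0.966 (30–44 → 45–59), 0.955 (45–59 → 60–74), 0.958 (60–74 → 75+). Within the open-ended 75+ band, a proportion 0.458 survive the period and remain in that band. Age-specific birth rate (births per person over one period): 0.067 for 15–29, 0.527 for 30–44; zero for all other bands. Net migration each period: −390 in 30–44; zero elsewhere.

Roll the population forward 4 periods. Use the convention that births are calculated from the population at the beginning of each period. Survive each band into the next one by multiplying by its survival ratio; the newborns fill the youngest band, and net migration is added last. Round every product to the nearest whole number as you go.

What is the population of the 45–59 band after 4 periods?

— Period 1 —
Births: 38000 × 0.067 = 2546, 84000 × 0.527 = 44268 — total 46814
15–29: 65000 × 0.975 = 63375
30–44: 38000 × 0.96 = 36480
45–59: 84000 × 0.966 = 81144
60–74: 80000 × 0.955 = 76400
75+: 49500 × 0.958 + 41000 × 0.458 = 47421 + 18778 = 66199
Net migration: 30–44 − 390 → 36090
End of period: [46814, 63375, 36090, 81144, 76400, 66199]
— Period 2 —
Births: 63375 × 0.067 = 4246, 36090 × 0.527 = 19019 — total 23265
15–29: 46814 × 0.975 = 45644
30–44: 63375 × 0.96 = 60840
45–59: 36090 × 0.966 = 34863
60–74: 81144 × 0.955 = 77493
75+: 76400 × 0.958 + 66199 × 0.458 = 73191 + 30319 = 103510
Net migration: 30–44 − 390 → 60450
End of period: [23265, 45644, 60450, 34863, 77493, 103510]
— Period 3 —
Births: 45644 × 0.067 = 3058, 60450 × 0.527 = 31857 — total 34915
15–29: 23265 × 0.975 = 22683
30–44: 45644 × 0.96 = 43818
45–59: 60450 × 0.966 = 58395
60–74: 34863 × 0.955 = 33294
75+: 77493 × 0.958 + 103510 × 0.458 = 74238 + 47408 = 121646
Net migration: 30–44 − 390 → 43428
End of period: [34915, 22683, 43428, 58395, 33294, 121646]
— Period 4 —
Births: 22683 × 0.067 = 1520, 43428 × 0.527 = 22887 — total 24407
15–29: 34915 × 0.975 = 34042
30–44: 22683 × 0.96 = 21776
45–59: 43428 × 0.966 = 41951
60–74: 58395 × 0.955 = 55767
75+: 33294 × 0.958 + 121646 × 0.458 = 31896 + 55714 = 87610
Net migration: 30–44 − 390 → 21386
End of period: [24407, 34042, 21386, 41951, 55767, 87610]

41951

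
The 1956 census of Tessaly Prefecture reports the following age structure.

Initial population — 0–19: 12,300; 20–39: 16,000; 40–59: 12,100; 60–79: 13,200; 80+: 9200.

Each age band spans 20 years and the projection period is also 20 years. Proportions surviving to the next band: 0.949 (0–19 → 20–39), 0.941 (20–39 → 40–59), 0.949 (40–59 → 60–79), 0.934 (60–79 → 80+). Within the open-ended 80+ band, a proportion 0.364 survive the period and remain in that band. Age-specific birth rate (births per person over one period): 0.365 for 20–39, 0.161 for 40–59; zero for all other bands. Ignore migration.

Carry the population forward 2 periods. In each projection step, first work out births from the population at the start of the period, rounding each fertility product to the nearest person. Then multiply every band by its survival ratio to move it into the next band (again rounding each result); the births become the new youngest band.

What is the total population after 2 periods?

55780

(Bands numbered youngest = 1 to oldest = 5.)
[period 1]
Births: 16000 × 0.365 = 5840 ; 12100 × 0.161 = 1948 — total 7788
Band 2: 12300 × 0.949 = 11673
Band 3: 16000 × 0.941 = 15056
Band 4: 12100 × 0.949 = 11483
Band 5: 13200 × 0.934 + 9200 × 0.364 = 12329 + 3349 = 15678
End of period: [7788, 11673, 15056, 11483, 15678]
[period 2]
Births: 11673 × 0.365 = 4261 ; 15056 × 0.161 = 2424 — total 6685
Band 2: 7788 × 0.949 = 7391
Band 3: 11673 × 0.941 = 10984
Band 4: 15056 × 0.949 = 14288
Band 5: 11483 × 0.934 + 15678 × 0.364 = 10725 + 5707 = 16432
End of period: [6685, 7391, 10984, 14288, 16432]
Total after period 2: 6685 + 7391 + 10984 + 14288 + 16432 = 55780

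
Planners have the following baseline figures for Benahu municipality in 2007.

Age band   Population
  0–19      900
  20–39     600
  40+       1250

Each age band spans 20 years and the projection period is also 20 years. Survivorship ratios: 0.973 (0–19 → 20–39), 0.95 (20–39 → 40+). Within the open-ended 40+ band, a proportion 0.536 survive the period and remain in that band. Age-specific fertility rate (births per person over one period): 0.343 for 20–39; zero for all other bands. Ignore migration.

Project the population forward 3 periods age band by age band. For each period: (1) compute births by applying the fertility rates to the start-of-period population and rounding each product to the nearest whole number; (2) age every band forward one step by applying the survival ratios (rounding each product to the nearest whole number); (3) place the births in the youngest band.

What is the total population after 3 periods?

1353

[period 1]
Births: 600 × 0.343 = 206
20–39: 900 × 0.973 = 876
40+: 600 × 0.95 + 1250 × 0.536 = 570 + 670 = 1240
End of period: [206, 876, 1240]
[period 2]
Births: 876 × 0.343 = 300
20–39: 206 × 0.973 = 200
40+: 876 × 0.95 + 1240 × 0.536 = 832 + 665 = 1497
End of period: [300, 200, 1497]
[period 3]
Births: 200 × 0.343 = 69
20–39: 300 × 0.973 = 292
40+: 200 × 0.95 + 1497 × 0.536 = 190 + 802 = 992
End of period: [69, 292, 992]
Total after period 3: 69 + 292 + 992 = 1353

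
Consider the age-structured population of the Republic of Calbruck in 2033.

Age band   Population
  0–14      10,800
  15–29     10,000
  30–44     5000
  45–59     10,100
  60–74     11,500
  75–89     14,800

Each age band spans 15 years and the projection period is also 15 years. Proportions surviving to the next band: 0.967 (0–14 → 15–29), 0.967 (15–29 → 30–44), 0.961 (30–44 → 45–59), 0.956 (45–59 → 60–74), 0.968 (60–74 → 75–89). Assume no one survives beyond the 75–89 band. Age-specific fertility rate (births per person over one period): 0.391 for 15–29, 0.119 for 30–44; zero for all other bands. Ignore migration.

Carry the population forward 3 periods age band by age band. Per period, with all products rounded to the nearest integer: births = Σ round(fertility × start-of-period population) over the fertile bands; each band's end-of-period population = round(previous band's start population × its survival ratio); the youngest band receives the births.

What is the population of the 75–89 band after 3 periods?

(Bands numbered youngest = 1 to oldest = 6.)
Period 1.
Births: 10000 × 0.391 = 3910  |  5000 × 0.119 = 595 → total 4505
Band 2: 10800 × 0.967 = 10444
Band 3: 10000 × 0.967 = 9670
Band 4: 5000 × 0.961 = 4805
Band 5: 10100 × 0.956 = 9656
Band 6: 11500 × 0.968 = 11132
Giving 4505 / 10444 / 9670 / 4805 / 9656 / 11132.
Period 2.
Births: 10444 × 0.391 = 4084  |  9670 × 0.119 = 1151 → total 5235
Band 2: 4505 × 0.967 = 4356
Band 3: 10444 × 0.967 = 10099
Band 4: 9670 × 0.961 = 9293
Band 5: 4805 × 0.956 = 4594
Band 6: 9656 × 0.968 = 9347
Giving 5235 / 4356 / 10099 / 9293 / 4594 / 9347.
Period 3.
Births: 4356 × 0.391 = 1703  |  10099 × 0.119 = 1202 → total 2905
Band 2: 5235 × 0.967 = 5062
Band 3: 4356 × 0.967 = 4212
Band 4: 10099 × 0.961 = 9705
Band 5: 9293 × 0.956 = 8884
Band 6: 4594 × 0.968 = 4447
Giving 2905 / 5062 / 4212 / 9705 / 8884 / 4447.

4447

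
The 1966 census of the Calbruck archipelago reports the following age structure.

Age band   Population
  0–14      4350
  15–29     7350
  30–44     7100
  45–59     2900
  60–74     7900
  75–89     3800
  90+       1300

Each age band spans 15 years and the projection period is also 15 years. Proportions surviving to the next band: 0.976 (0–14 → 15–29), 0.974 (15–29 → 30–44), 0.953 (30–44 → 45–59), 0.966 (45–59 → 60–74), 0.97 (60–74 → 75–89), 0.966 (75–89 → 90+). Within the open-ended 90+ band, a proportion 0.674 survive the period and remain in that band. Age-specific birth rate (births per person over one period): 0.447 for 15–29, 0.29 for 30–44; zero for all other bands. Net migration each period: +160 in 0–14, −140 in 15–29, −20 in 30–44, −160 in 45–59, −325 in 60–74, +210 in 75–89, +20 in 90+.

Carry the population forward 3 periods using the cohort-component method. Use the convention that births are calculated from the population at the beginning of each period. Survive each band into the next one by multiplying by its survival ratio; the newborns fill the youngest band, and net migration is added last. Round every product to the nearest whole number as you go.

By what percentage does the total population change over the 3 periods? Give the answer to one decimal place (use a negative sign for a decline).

Period 1:
Births: 7350 × 0.447 = 3285, 7100 × 0.29 = 2059 → 5344
15–29: 4350 × 0.976 = 4246
30–44: 7350 × 0.974 = 7159
45–59: 7100 × 0.953 = 6766
60–74: 2900 × 0.966 = 2801
75–89: 7900 × 0.97 = 7663
90+: 3800 × 0.966 + 1300 × 0.674 = 3671 + 876 = 4547
Net migration: 0–14 + 160 → 5504; 15–29 − 140 → 4106; 30–44 − 20 → 7139; 45–59 − 160 → 6606; 60–74 − 325 → 2476; 75–89 + 210 → 7873; 90+ + 20 → 4567
End of period: [5504, 4106, 7139, 6606, 2476, 7873, 4567]
Period 2:
Births: 4106 × 0.447 = 1835, 7139 × 0.29 = 2070 → 3905
15–29: 5504 × 0.976 = 5372
30–44: 4106 × 0.974 = 3999
45–59: 7139 × 0.953 = 6803
60–74: 6606 × 0.966 = 6381
75–89: 2476 × 0.97 = 2402
90+: 7873 × 0.966 + 4567 × 0.674 = 7605 + 3078 = 10683
Net migration: 0–14 + 160 → 4065; 15–29 − 140 → 5232; 30–44 − 20 → 3979; 45–59 − 160 → 6643; 60–74 − 325 → 6056; 75–89 + 210 → 2612; 90+ + 20 → 10703
End of period: [4065, 5232, 3979, 6643, 6056, 2612, 10703]
Period 3:
Births: 5232 × 0.447 = 2339, 3979 × 0.29 = 1154 → 3493
15–29: 4065 × 0.976 = 3967
30–44: 5232 × 0.974 = 5096
45–59: 3979 × 0.953 = 3792
60–74: 6643 × 0.966 = 6417
75–89: 6056 × 0.97 = 5874
90+: 2612 × 0.966 + 10703 × 0.674 = 2523 + 7214 = 9737
Net migration: 0–14 + 160 → 3653; 15–29 − 140 → 3827; 30–44 − 20 → 5076; 45–59 − 160 → 3632; 60–74 − 325 → 6092; 75–89 + 210 → 6084; 90+ + 20 → 9757
End of period: [3653, 3827, 5076, 3632, 6092, 6084, 9757]
Total: 34700 → 38121; change = 3421; percentage change = 9.9%

9.9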